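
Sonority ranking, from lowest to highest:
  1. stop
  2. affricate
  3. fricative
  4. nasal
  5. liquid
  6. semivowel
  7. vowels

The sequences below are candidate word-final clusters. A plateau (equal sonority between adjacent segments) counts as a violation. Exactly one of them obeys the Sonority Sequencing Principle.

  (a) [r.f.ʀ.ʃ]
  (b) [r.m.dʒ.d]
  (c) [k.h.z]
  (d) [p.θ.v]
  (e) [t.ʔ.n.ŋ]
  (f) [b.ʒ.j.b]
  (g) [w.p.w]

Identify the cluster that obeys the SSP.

(a) [r.f.ʀ.ʃ]: profile 5-3-5-3 — violates.
(b) [r.m.dʒ.d]: profile 5-4-2-1 — obeys.
(c) [k.h.z]: profile 1-3-3 — violates.
(d) [p.θ.v]: profile 1-3-3 — violates.
(e) [t.ʔ.n.ŋ]: profile 1-1-4-4 — violates.
(f) [b.ʒ.j.b]: profile 1-3-6-1 — violates.
(g) [w.p.w]: profile 6-1-6 — violates.

b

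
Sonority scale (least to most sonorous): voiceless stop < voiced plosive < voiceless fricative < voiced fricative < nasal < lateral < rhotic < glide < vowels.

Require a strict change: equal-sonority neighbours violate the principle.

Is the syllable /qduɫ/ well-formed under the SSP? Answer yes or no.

yes

Onset: /q/ is a voiceless stop (sonority 1), /d/ is a voiced plosive (sonority 2); then the nucleus /u/ (sonority 9).
Onset profile 1-2-9 — rises to the nucleus.
Coda: /ɫ/ is a lateral (sonority 6).
Coda profile 9-6 — falls from the nucleus.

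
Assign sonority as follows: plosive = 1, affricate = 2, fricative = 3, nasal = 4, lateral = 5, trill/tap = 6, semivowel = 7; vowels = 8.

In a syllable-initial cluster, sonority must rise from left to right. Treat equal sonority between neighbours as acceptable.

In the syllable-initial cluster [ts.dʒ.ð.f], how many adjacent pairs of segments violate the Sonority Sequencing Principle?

0

/ts/ is an affricate (sonority 2).
/dʒ/ is an affricate (sonority 2).
/ð/ is a fricative (sonority 3).
/f/ is a fricative (sonority 3).
/ts/→/dʒ/: 2→2 (plateau, allowed) — ok.
/dʒ/→/ð/: 2→3 (rises) — ok.
/ð/→/f/: 3→3 (plateau, allowed) — ok.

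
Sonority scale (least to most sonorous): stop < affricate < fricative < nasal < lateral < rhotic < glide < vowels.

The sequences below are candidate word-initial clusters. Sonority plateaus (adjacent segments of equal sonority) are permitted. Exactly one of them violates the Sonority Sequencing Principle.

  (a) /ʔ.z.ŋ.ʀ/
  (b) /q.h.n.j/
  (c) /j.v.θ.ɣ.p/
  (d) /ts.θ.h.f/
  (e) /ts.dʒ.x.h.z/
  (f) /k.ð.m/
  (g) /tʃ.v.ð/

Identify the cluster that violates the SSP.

(a) 1-3-4-6 → obeys
(b) 1-3-4-7 → obeys
(c) 7-3-3-3-1 → violates
(d) 2-3-3-3 → obeys
(e) 2-2-3-3-3 → obeys
(f) 1-3-4 → obeys
(g) 2-3-3 → obeys

c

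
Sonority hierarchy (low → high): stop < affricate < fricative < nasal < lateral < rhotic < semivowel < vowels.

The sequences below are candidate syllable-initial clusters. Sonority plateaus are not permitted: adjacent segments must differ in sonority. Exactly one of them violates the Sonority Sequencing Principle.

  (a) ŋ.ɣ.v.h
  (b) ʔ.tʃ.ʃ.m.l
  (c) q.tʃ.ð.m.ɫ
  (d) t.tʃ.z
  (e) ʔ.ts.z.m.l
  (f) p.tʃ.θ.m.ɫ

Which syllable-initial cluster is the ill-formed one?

(a) ŋ.ɣ.v.h: profile 4-3-3-3 — violates.
(b) ʔ.tʃ.ʃ.m.l: profile 1-2-3-4-5 — obeys.
(c) q.tʃ.ð.m.ɫ: profile 1-2-3-4-5 — obeys.
(d) t.tʃ.z: profile 1-2-3 — obeys.
(e) ʔ.ts.z.m.l: profile 1-2-3-4-5 — obeys.
(f) p.tʃ.θ.m.ɫ: profile 1-2-3-4-5 — obeys.

a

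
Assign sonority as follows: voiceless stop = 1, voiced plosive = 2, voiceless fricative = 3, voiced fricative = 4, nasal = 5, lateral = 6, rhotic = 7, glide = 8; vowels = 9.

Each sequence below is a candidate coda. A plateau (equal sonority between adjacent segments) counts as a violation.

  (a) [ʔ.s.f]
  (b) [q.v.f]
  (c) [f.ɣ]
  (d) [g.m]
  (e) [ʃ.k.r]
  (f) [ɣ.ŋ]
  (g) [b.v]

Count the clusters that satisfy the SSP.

0

(a) sonority 1-3-3: ill-formed.
(b) sonority 1-4-3: ill-formed.
(c) sonority 3-4: ill-formed.
(d) sonority 2-5: ill-formed.
(e) sonority 3-1-7: ill-formed.
(f) sonority 4-5: ill-formed.
(g) sonority 2-4: ill-formed.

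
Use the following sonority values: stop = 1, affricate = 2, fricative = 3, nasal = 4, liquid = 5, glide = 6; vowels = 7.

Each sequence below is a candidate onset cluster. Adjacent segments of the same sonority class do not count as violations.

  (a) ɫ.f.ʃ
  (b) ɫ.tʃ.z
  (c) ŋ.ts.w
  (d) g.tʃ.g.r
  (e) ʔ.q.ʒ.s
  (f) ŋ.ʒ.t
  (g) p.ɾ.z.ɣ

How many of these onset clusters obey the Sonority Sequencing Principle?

1

(a) 5-3-3 → violates
(b) 5-2-3 → violates
(c) 4-2-6 → violates
(d) 1-2-1-5 → violates
(e) 1-1-3-3 → obeys
(f) 4-3-1 → violates
(g) 1-5-3-3 → violates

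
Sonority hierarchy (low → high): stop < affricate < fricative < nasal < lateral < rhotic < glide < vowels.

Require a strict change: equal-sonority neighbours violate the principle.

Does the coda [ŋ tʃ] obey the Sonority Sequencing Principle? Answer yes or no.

/ŋ/: nasal = 4.
/tʃ/: affricate = 2.
The profile 4-2 strictly falls, so the coda satisfies the SSP.

yes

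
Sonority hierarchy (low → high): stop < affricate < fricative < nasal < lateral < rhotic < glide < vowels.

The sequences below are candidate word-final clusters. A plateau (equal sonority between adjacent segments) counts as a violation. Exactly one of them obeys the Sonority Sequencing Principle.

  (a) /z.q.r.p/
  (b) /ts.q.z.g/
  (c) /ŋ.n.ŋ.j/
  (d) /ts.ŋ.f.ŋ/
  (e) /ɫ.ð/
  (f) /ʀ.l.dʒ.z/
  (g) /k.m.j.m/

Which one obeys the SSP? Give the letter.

e

(a) 3-1-6-1 → violates
(b) 2-1-3-1 → violates
(c) 4-4-4-7 → violates
(d) 2-4-3-4 → violates
(e) 5-3 → obeys
(f) 6-5-2-3 → violates
(g) 1-4-7-4 → violates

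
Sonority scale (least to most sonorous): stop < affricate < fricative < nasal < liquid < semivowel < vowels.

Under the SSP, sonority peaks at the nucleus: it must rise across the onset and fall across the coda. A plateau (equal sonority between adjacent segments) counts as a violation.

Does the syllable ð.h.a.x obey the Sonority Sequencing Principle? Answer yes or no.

Onset: /ð/ is a fricative (sonority 3), /h/ is a fricative (sonority 3); then the nucleus /a/ (sonority 7).
Onset profile 3-3-7 — does not strictly rise throughout.
Coda: /x/ is a fricative (sonority 3).
Coda profile 7-3 — falls from the nucleus.

no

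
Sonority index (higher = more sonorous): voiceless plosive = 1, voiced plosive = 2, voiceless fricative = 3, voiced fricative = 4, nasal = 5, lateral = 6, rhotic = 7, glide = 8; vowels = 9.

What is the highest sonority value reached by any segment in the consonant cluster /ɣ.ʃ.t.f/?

4

/ɣ/ — voiced fricative, sonority 4.
/ʃ/ — voiceless fricative, sonority 3.
/t/ — voiceless plosive, sonority 1.
/f/ — voiceless fricative, sonority 3.
The maximum is 4.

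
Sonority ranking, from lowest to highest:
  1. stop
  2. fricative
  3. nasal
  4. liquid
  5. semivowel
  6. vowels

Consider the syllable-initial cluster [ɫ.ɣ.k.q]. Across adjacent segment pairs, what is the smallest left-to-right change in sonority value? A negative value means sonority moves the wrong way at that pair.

-2

/ɫ/ is a liquid (sonority 4).
/ɣ/ is a fricative (sonority 2).
/k/ is a stop (sonority 1).
/q/ is a stop (sonority 1).
/ɫ/→/ɣ/: change -2.
/ɣ/→/k/: change -1.
/k/→/q/: change +0.
Minimum = -2.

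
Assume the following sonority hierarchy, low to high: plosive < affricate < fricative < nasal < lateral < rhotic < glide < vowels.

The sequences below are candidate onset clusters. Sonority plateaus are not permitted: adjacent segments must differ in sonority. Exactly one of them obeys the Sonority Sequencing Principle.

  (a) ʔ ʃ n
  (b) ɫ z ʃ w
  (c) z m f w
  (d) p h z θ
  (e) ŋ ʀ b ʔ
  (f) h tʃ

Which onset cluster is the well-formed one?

a

(a) 1-3-4 → obeys
(b) 5-3-3-7 → violates
(c) 3-4-3-7 → violates
(d) 1-3-3-3 → violates
(e) 4-6-1-1 → violates
(f) 3-2 → violates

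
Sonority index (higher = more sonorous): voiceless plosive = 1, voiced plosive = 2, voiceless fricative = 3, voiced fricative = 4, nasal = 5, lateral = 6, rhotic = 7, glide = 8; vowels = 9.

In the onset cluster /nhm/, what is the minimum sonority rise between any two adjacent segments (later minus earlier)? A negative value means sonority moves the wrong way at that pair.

/n/: nasal = 5.
/h/: voiceless fricative = 3.
/m/: nasal = 5.
/n/→/h/: change -2.
/h/→/m/: change +2.
Minimum = -2.

-2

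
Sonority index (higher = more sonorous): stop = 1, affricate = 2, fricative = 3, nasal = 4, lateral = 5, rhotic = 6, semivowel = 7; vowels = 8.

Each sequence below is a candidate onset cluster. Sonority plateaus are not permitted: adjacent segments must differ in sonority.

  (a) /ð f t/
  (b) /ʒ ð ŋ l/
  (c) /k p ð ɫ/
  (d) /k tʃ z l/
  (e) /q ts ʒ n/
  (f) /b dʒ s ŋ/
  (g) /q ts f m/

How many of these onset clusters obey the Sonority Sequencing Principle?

4

(a) sonority 3-3-1: ill-formed.
(b) sonority 3-3-4-5: ill-formed.
(c) sonority 1-1-3-5: ill-formed.
(d) sonority 1-2-3-5: well-formed.
(e) sonority 1-2-3-4: well-formed.
(f) sonority 1-2-3-4: well-formed.
(g) sonority 1-2-3-4: well-formed.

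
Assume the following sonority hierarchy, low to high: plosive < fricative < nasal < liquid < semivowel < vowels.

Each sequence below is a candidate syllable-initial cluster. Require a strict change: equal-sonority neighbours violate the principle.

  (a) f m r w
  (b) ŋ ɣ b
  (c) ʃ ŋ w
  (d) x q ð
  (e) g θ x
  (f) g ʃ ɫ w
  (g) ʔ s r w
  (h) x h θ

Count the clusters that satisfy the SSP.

(a) f m r w: profile 2-3-4-5 — obeys.
(b) ŋ ɣ b: profile 3-2-1 — violates.
(c) ʃ ŋ w: profile 2-3-5 — obeys.
(d) x q ð: profile 2-1-2 — violates.
(e) g θ x: profile 1-2-2 — violates.
(f) g ʃ ɫ w: profile 1-2-4-5 — obeys.
(g) ʔ s r w: profile 1-2-4-5 — obeys.
(h) x h θ: profile 2-2-2 — violates.

4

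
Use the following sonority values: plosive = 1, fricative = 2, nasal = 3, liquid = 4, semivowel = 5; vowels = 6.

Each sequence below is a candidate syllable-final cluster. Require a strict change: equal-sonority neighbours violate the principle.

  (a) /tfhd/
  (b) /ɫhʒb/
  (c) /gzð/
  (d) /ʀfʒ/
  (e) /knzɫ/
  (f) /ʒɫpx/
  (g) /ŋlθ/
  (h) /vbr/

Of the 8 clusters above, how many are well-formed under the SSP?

0

(a) 1-2-2-1 → violates
(b) 4-2-2-1 → violates
(c) 1-2-2 → violates
(d) 4-2-2 → violates
(e) 1-3-2-4 → violates
(f) 2-4-1-2 → violates
(g) 3-4-2 → violates
(h) 2-1-4 → violates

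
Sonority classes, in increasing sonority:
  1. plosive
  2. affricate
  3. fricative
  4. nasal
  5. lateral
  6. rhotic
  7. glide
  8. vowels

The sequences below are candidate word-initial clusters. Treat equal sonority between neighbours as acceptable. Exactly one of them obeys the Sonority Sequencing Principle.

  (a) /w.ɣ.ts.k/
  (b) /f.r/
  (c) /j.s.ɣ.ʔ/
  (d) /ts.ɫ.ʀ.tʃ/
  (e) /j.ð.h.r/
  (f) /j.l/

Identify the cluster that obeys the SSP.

b

(a) 7-3-2-1 → violates
(b) 3-6 → obeys
(c) 7-3-3-1 → violates
(d) 2-5-6-2 → violates
(e) 7-3-3-6 → violates
(f) 7-5 → violates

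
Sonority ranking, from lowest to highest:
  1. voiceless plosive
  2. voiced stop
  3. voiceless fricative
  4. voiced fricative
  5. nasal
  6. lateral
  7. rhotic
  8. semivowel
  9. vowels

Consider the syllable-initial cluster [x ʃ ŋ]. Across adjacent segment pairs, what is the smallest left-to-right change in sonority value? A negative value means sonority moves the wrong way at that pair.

0

/x/ — voiceless fricative, sonority 3.
/ʃ/ — voiceless fricative, sonority 3.
/ŋ/ — nasal, sonority 5.
/x/→/ʃ/: change +0.
/ʃ/→/ŋ/: change +2.
Minimum = 0.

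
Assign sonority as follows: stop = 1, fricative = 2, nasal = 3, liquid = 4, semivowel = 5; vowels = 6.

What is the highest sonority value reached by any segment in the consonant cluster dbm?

/d/ — stop, sonority 1.
/b/ — stop, sonority 1.
/m/ — nasal, sonority 3.
The maximum is 3.

3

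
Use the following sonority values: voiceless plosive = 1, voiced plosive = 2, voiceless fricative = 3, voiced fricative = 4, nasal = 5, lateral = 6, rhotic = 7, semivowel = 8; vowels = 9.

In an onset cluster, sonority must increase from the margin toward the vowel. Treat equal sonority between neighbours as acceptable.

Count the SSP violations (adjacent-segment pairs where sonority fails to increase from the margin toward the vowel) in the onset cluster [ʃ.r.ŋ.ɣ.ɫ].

2

/ʃ/: voiceless fricative = 3.
/r/: rhotic = 7.
/ŋ/: nasal = 5.
/ɣ/: voiced fricative = 4.
/ɫ/: lateral = 6.
/ʃ/→/r/: 3→7 (rises) — ok.
/r/→/ŋ/: 7→5 (does not rise) — violation.
/ŋ/→/ɣ/: 5→4 (does not rise) — violation.
/ɣ/→/ɫ/: 4→6 (rises) — ok.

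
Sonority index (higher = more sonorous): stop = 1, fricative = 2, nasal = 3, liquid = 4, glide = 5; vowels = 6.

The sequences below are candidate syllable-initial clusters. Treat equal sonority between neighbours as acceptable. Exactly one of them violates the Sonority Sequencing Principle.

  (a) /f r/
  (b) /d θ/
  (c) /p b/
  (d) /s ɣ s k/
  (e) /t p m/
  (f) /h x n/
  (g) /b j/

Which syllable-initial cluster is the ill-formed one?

d

(a) 2-4 → obeys
(b) 1-2 → obeys
(c) 1-1 → obeys
(d) 2-2-2-1 → violates
(e) 1-1-3 → obeys
(f) 2-2-3 → obeys
(g) 1-5 → obeys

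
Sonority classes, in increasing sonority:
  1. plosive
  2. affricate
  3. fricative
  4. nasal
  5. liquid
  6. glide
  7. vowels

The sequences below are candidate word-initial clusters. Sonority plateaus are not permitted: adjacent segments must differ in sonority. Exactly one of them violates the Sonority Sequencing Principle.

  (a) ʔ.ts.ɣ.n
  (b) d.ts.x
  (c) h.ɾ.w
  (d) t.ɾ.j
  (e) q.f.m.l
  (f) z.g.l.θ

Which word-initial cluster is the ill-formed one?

f

(a) ʔ.ts.ɣ.n: profile 1-2-3-4 — obeys.
(b) d.ts.x: profile 1-2-3 — obeys.
(c) h.ɾ.w: profile 3-5-6 — obeys.
(d) t.ɾ.j: profile 1-5-6 — obeys.
(e) q.f.m.l: profile 1-3-4-5 — obeys.
(f) z.g.l.θ: profile 3-1-5-3 — violates.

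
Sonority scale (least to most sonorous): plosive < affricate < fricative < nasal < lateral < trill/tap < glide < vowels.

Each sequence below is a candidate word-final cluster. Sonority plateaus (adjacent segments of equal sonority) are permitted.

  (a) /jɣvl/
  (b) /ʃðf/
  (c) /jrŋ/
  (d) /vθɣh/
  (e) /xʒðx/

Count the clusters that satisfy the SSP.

(a) /jɣvl/: profile 7-3-3-5 — violates.
(b) /ʃðf/: profile 3-3-3 — obeys.
(c) /jrŋ/: profile 7-6-4 — obeys.
(d) /vθɣh/: profile 3-3-3-3 — obeys.
(e) /xʒðx/: profile 3-3-3-3 — obeys.

4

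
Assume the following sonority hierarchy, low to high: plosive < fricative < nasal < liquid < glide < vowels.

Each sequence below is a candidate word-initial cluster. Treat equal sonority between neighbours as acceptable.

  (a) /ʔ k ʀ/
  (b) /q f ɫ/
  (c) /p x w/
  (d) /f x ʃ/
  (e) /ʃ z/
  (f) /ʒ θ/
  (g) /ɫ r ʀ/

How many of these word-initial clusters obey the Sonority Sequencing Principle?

(a) sonority 1-1-4: well-formed.
(b) sonority 1-2-4: well-formed.
(c) sonority 1-2-5: well-formed.
(d) sonority 2-2-2: well-formed.
(e) sonority 2-2: well-formed.
(f) sonority 2-2: well-formed.
(g) sonority 4-4-4: well-formed.

7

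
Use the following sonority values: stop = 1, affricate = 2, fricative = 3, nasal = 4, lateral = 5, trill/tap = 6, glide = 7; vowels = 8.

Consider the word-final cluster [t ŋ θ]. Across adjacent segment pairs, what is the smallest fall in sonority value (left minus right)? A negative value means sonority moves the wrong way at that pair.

-3

/t/ — stop, sonority 1.
/ŋ/ — nasal, sonority 4.
/θ/ — fricative, sonority 3.
/t/→/ŋ/: change -3.
/ŋ/→/θ/: change +1.
Minimum = -3.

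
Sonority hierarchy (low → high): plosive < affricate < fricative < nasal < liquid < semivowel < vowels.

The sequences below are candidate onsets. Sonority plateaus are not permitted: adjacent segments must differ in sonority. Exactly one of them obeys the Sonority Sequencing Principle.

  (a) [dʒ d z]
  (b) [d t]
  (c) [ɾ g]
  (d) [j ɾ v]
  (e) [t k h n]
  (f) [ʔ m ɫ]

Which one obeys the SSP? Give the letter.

(a) 2-1-3 → violates
(b) 1-1 → violates
(c) 5-1 → violates
(d) 6-5-3 → violates
(e) 1-1-3-4 → violates
(f) 1-4-5 → obeys

f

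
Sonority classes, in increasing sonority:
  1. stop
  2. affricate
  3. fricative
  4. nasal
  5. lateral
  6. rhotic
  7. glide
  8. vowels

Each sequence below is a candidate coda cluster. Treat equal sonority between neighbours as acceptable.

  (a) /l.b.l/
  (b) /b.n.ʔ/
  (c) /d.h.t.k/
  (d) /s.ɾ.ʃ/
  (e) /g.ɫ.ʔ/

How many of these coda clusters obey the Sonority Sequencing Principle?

(a) /l.b.l/: profile 5-1-5 — violates.
(b) /b.n.ʔ/: profile 1-4-1 — violates.
(c) /d.h.t.k/: profile 1-3-1-1 — violates.
(d) /s.ɾ.ʃ/: profile 3-6-3 — violates.
(e) /g.ɫ.ʔ/: profile 1-5-1 — violates.

0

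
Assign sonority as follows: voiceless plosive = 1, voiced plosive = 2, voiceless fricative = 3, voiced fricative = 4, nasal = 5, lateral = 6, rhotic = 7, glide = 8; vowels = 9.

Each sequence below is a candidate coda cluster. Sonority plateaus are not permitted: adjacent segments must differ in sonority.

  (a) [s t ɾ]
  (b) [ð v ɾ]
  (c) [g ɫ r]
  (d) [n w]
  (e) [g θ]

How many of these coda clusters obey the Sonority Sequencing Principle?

(a) sonority 3-1-7: ill-formed.
(b) sonority 4-4-7: ill-formed.
(c) sonority 2-6-7: ill-formed.
(d) sonority 5-8: ill-formed.
(e) sonority 2-3: ill-formed.

0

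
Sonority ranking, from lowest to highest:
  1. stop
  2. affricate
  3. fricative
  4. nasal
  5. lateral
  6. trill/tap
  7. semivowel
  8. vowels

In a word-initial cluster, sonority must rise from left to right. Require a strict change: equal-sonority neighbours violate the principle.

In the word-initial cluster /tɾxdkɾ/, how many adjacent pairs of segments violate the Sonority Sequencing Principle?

3

/t/ is a stop (sonority 1).
/ɾ/ is a trill/tap (sonority 6).
/x/ is a fricative (sonority 3).
/d/ is a stop (sonority 1).
/k/ is a stop (sonority 1).
/ɾ/ is a trill/tap (sonority 6).
/t/→/ɾ/: 1→6 (rises) — ok.
/ɾ/→/x/: 6→3 (does not rise) — violation.
/x/→/d/: 3→1 (does not rise) — violation.
/d/→/k/: 1→1 (plateau) — violation.
/k/→/ɾ/: 1→6 (rises) — ok.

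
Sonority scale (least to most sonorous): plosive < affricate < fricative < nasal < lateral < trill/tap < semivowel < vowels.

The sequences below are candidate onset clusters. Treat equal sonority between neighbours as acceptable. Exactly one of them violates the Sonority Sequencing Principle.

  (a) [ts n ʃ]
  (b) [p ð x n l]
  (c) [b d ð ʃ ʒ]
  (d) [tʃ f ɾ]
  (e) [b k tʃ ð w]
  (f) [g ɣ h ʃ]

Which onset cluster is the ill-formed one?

(a) 2-4-3 → violates
(b) 1-3-3-4-5 → obeys
(c) 1-1-3-3-3 → obeys
(d) 2-3-6 → obeys
(e) 1-1-2-3-7 → obeys
(f) 1-3-3-3 → obeys

a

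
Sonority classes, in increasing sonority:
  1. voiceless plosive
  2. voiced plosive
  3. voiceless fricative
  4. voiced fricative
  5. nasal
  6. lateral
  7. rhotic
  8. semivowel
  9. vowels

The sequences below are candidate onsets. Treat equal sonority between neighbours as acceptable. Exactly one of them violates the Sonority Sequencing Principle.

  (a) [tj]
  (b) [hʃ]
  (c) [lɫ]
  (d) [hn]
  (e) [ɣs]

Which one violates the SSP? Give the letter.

e

(a) [tj]: profile 1-8 — obeys.
(b) [hʃ]: profile 3-3 — obeys.
(c) [lɫ]: profile 6-6 — obeys.
(d) [hn]: profile 3-5 — obeys.
(e) [ɣs]: profile 4-3 — violates.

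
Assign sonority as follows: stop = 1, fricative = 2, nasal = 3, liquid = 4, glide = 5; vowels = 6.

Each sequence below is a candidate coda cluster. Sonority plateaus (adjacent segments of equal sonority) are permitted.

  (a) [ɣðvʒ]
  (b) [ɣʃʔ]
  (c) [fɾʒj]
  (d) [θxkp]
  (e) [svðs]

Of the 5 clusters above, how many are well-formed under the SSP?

(a) sonority 2-2-2-2: well-formed.
(b) sonority 2-2-1: well-formed.
(c) sonority 2-4-2-5: ill-formed.
(d) sonority 2-2-1-1: well-formed.
(e) sonority 2-2-2-2: well-formed.

4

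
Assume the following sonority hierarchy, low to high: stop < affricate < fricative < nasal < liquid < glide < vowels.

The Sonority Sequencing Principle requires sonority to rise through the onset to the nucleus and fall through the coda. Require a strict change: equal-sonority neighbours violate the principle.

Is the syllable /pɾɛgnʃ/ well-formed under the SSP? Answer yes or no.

Onset: /p/ is a stop (sonority 1), /ɾ/ is a liquid (sonority 5); then the nucleus /ɛ/ (sonority 7).
Onset profile 1-5-7 — rises to the nucleus.
Coda: /g/ is a stop (sonority 1), /n/ is a nasal (sonority 4), /ʃ/ is a fricative (sonority 3).
Coda profile 7-1-4-3 — does not strictly fall throughout.

no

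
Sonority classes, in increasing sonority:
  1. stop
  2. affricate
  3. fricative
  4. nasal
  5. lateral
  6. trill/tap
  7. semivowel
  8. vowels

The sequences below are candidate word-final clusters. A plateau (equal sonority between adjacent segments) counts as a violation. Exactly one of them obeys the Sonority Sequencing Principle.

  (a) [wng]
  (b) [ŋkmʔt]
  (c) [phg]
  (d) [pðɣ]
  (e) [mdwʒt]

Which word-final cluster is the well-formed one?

(a) 7-4-1 → obeys
(b) 4-1-4-1-1 → violates
(c) 1-3-1 → violates
(d) 1-3-3 → violates
(e) 4-1-7-3-1 → violates

a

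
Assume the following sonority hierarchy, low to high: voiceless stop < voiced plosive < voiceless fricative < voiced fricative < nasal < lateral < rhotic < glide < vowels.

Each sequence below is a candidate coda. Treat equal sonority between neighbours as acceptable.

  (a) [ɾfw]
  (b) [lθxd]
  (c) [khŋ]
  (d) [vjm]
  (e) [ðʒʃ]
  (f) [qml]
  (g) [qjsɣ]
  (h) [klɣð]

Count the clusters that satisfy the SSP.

2

(a) [ɾfw]: profile 7-3-8 — violates.
(b) [lθxd]: profile 6-3-3-2 — obeys.
(c) [khŋ]: profile 1-3-5 — violates.
(d) [vjm]: profile 4-8-5 — violates.
(e) [ðʒʃ]: profile 4-4-3 — obeys.
(f) [qml]: profile 1-5-6 — violates.
(g) [qjsɣ]: profile 1-8-3-4 — violates.
(h) [klɣð]: profile 1-6-4-4 — violates.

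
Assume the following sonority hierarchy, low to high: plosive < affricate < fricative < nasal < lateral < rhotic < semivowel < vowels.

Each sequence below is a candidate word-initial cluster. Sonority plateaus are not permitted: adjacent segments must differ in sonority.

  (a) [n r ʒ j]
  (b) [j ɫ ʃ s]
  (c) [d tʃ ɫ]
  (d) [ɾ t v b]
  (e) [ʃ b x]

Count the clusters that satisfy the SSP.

1

(a) 4-6-3-7 → violates
(b) 7-5-3-3 → violates
(c) 1-2-5 → obeys
(d) 6-1-3-1 → violates
(e) 3-1-3 → violates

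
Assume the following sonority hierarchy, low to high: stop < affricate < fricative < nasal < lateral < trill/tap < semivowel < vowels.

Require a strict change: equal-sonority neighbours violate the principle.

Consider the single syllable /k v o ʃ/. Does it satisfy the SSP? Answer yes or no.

yes

Onset: /k/ is a stop (sonority 1), /v/ is a fricative (sonority 3); then the nucleus /o/ (sonority 8).
Onset profile 1-3-8 — rises to the nucleus.
Coda: /ʃ/ is a fricative (sonority 3).
Coda profile 8-3 — falls from the nucleus.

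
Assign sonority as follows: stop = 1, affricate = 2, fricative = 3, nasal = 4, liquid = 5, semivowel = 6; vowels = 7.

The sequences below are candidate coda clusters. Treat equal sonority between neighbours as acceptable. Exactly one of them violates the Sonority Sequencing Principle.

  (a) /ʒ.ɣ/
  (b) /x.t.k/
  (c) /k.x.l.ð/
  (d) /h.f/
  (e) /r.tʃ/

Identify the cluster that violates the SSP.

(a) /ʒ.ɣ/: profile 3-3 — obeys.
(b) /x.t.k/: profile 3-1-1 — obeys.
(c) /k.x.l.ð/: profile 1-3-5-3 — violates.
(d) /h.f/: profile 3-3 — obeys.
(e) /r.tʃ/: profile 5-2 — obeys.

c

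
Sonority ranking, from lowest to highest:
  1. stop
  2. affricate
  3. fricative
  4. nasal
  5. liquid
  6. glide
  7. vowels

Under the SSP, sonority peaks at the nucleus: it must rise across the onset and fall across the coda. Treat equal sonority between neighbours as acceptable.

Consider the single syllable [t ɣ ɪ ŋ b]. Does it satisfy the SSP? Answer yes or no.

Onset: /t/ is a stop (sonority 1), /ɣ/ is a fricative (sonority 3); then the nucleus /ɪ/ (sonority 7).
Onset profile 1-3-7 — rises to the nucleus.
Coda: /ŋ/ is a nasal (sonority 4), /b/ is a stop (sonority 1).
Coda profile 7-4-1 — falls from the nucleus.

yes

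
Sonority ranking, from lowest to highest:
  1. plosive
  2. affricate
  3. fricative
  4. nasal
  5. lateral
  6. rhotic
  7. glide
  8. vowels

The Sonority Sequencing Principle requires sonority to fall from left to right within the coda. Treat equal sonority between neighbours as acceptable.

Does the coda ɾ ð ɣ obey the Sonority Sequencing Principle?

yes

/ɾ/: rhotic = 6.
/ð/: fricative = 3.
/ɣ/: fricative = 3.
The profile 6-3-3 is non-increasing (plateaus allowed), so the coda satisfies the SSP.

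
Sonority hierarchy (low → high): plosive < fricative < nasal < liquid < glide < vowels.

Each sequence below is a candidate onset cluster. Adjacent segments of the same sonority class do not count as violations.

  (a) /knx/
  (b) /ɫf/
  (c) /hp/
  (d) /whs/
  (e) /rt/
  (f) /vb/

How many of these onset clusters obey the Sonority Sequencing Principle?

(a) /knx/: profile 1-3-2 — violates.
(b) /ɫf/: profile 4-2 — violates.
(c) /hp/: profile 2-1 — violates.
(d) /whs/: profile 5-2-2 — violates.
(e) /rt/: profile 4-1 — violates.
(f) /vb/: profile 2-1 — violates.

0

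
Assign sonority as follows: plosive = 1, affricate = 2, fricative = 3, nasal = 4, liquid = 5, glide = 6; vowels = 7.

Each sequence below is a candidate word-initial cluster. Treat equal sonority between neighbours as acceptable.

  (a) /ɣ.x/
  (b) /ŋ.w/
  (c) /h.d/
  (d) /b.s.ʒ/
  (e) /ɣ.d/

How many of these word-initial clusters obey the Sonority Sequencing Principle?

(a) 3-3 → obeys
(b) 4-6 → obeys
(c) 3-1 → violates
(d) 1-3-3 → obeys
(e) 3-1 → violates

3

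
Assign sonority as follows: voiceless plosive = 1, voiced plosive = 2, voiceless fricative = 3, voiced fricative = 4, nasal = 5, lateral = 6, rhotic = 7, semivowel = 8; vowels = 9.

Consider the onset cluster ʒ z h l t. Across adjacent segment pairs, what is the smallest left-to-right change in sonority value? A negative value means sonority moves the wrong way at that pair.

-5

/ʒ/: voiced fricative = 4.
/z/: voiced fricative = 4.
/h/: voiceless fricative = 3.
/l/: lateral = 6.
/t/: voiceless plosive = 1.
/ʒ/→/z/: change +0.
/z/→/h/: change -1.
/h/→/l/: change +3.
/l/→/t/: change -5.
Minimum = -5.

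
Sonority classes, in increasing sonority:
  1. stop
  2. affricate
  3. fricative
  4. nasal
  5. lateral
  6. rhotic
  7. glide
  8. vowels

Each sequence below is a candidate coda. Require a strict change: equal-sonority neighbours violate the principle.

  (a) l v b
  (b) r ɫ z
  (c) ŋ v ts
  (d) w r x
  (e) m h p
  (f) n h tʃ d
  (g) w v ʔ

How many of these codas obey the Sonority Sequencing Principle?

(a) sonority 5-3-1: well-formed.
(b) sonority 6-5-3: well-formed.
(c) sonority 4-3-2: well-formed.
(d) sonority 7-6-3: well-formed.
(e) sonority 4-3-1: well-formed.
(f) sonority 4-3-2-1: well-formed.
(g) sonority 7-3-1: well-formed.

7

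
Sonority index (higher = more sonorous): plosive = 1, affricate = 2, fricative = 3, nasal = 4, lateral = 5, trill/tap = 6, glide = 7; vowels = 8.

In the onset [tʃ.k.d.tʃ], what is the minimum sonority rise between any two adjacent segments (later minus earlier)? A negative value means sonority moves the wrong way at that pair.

-1

/tʃ/ — affricate, sonority 2.
/k/ — plosive, sonority 1.
/d/ — plosive, sonority 1.
/tʃ/ — affricate, sonority 2.
/tʃ/→/k/: change -1.
/k/→/d/: change +0.
/d/→/tʃ/: change +1.
Minimum = -1.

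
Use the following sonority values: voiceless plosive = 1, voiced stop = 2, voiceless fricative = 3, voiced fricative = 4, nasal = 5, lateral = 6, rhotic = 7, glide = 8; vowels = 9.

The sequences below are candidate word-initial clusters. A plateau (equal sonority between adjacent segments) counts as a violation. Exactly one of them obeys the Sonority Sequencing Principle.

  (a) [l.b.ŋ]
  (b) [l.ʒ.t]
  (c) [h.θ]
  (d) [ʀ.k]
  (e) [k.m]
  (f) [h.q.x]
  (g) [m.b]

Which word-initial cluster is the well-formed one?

(a) 6-2-5 → violates
(b) 6-4-1 → violates
(c) 3-3 → violates
(d) 7-1 → violates
(e) 1-5 → obeys
(f) 3-1-3 → violates
(g) 5-2 → violates

e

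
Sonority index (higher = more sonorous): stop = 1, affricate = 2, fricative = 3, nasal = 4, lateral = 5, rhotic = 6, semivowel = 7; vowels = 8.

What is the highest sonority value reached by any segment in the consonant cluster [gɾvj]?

/g/: stop = 1.
/ɾ/: rhotic = 6.
/v/: fricative = 3.
/j/: semivowel = 7.
The maximum is 7.

7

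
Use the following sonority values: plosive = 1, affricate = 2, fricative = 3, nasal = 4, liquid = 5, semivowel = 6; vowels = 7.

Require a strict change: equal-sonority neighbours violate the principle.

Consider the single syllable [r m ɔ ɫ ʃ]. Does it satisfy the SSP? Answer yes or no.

Onset: /r/ is a liquid (sonority 5), /m/ is a nasal (sonority 4); then the nucleus /ɔ/ (sonority 7).
Onset profile 5-4-7 — does not strictly rise throughout.
Coda: /ɫ/ is a liquid (sonority 5), /ʃ/ is a fricative (sonority 3).
Coda profile 7-5-3 — falls from the nucleus.

no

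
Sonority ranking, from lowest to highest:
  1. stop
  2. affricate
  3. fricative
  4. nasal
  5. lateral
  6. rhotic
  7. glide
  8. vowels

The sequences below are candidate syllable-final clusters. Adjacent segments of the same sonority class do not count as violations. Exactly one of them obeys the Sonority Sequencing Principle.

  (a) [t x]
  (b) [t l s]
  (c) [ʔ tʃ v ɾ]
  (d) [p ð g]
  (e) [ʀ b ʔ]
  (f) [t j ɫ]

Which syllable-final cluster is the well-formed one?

(a) sonority 1-3: ill-formed.
(b) sonority 1-5-3: ill-formed.
(c) sonority 1-2-3-6: ill-formed.
(d) sonority 1-3-1: ill-formed.
(e) sonority 6-1-1: well-formed.
(f) sonority 1-7-5: ill-formed.

e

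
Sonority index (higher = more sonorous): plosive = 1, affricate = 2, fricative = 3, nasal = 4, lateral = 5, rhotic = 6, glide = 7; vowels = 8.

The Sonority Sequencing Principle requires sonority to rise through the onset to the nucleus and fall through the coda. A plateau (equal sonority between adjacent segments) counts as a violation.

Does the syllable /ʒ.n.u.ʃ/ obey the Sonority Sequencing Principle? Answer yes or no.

Onset: /ʒ/ is a fricative (sonority 3), /n/ is a nasal (sonority 4); then the nucleus /u/ (sonority 8).
Onset profile 3-4-8 — rises to the nucleus.
Coda: /ʃ/ is a fricative (sonority 3).
Coda profile 8-3 — falls from the nucleus.

yes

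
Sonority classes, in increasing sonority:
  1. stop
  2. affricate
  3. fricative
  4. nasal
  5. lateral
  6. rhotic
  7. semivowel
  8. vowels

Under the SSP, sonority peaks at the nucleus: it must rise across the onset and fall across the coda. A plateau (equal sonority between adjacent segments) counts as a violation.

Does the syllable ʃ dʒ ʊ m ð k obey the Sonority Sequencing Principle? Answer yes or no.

Onset: /ʃ/ is a fricative (sonority 3), /dʒ/ is an affricate (sonority 2); then the nucleus /ʊ/ (sonority 8).
Onset profile 3-2-8 — does not strictly rise throughout.
Coda: /m/ is a nasal (sonority 4), /ð/ is a fricative (sonority 3), /k/ is a stop (sonority 1).
Coda profile 8-4-3-1 — falls from the nucleus.

no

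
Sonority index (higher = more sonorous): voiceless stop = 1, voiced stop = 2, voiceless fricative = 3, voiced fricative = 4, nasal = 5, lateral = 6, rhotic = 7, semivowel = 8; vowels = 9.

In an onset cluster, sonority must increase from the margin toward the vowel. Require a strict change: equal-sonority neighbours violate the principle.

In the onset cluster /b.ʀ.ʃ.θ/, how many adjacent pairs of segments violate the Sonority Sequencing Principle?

2

/b/: voiced stop = 2.
/ʀ/: rhotic = 7.
/ʃ/: voiceless fricative = 3.
/θ/: voiceless fricative = 3.
/b/→/ʀ/: 2→7 (rises) — ok.
/ʀ/→/ʃ/: 7→3 (does not rise) — violation.
/ʃ/→/θ/: 3→3 (plateau) — violation.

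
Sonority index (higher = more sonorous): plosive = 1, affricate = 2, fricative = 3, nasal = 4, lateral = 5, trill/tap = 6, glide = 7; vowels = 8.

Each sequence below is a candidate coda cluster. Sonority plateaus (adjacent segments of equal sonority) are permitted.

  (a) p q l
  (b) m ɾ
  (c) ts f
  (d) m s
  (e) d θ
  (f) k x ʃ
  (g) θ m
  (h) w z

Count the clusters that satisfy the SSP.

2

(a) p q l: profile 1-1-5 — violates.
(b) m ɾ: profile 4-6 — violates.
(c) ts f: profile 2-3 — violates.
(d) m s: profile 4-3 — obeys.
(e) d θ: profile 1-3 — violates.
(f) k x ʃ: profile 1-3-3 — violates.
(g) θ m: profile 3-4 — violates.
(h) w z: profile 7-3 — obeys.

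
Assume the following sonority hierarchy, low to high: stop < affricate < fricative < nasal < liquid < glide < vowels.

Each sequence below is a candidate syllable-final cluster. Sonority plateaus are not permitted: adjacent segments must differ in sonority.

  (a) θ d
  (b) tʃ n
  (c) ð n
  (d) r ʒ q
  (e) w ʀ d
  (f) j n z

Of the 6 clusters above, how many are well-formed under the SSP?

(a) sonority 3-1: well-formed.
(b) sonority 2-4: ill-formed.
(c) sonority 3-4: ill-formed.
(d) sonority 5-3-1: well-formed.
(e) sonority 6-5-1: well-formed.
(f) sonority 6-4-3: well-formed.

4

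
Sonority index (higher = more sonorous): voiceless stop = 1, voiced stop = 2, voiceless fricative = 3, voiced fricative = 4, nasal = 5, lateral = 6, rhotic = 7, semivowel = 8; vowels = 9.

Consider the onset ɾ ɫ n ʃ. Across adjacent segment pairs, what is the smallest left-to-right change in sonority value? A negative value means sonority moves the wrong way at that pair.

/ɾ/ is a rhotic (sonority 7).
/ɫ/ is a lateral (sonority 6).
/n/ is a nasal (sonority 5).
/ʃ/ is a voiceless fricative (sonority 3).
/ɾ/→/ɫ/: change -1.
/ɫ/→/n/: change -1.
/n/→/ʃ/: change -2.
Minimum = -2.

-2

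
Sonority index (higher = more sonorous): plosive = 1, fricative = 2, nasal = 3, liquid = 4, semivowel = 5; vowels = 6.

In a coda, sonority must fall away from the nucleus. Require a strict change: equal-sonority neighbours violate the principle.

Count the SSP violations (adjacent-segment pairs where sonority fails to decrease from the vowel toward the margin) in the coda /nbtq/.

2

/n/ — nasal, sonority 3.
/b/ — plosive, sonority 1.
/t/ — plosive, sonority 1.
/q/ — plosive, sonority 1.
/n/→/b/: 3→1 (falls) — ok.
/b/→/t/: 1→1 (plateau) — violation.
/t/→/q/: 1→1 (plateau) — violation.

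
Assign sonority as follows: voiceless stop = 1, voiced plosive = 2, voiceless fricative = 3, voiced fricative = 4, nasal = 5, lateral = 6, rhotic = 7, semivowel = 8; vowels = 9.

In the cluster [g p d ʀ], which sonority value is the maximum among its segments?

7

/g/ — voiced plosive, sonority 2.
/p/ — voiceless stop, sonority 1.
/d/ — voiced plosive, sonority 2.
/ʀ/ — rhotic, sonority 7.
The maximum is 7.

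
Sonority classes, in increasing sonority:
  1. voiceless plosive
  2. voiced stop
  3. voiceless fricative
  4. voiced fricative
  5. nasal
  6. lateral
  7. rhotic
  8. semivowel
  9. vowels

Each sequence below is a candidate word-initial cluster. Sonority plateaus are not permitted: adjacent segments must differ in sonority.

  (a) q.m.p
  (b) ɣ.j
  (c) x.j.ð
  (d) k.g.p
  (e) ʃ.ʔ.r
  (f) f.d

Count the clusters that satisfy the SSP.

(a) sonority 1-5-1: ill-formed.
(b) sonority 4-8: well-formed.
(c) sonority 3-8-4: ill-formed.
(d) sonority 1-2-1: ill-formed.
(e) sonority 3-1-7: ill-formed.
(f) sonority 3-2: ill-formed.

1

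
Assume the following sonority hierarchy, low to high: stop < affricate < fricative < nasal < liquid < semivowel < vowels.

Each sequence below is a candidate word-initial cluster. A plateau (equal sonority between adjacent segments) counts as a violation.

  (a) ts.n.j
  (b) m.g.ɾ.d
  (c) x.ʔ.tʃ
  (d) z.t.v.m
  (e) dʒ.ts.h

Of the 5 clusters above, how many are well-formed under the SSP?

(a) ts.n.j: profile 2-4-6 — obeys.
(b) m.g.ɾ.d: profile 4-1-5-1 — violates.
(c) x.ʔ.tʃ: profile 3-1-2 — violates.
(d) z.t.v.m: profile 3-1-3-4 — violates.
(e) dʒ.ts.h: profile 2-2-3 — violates.

1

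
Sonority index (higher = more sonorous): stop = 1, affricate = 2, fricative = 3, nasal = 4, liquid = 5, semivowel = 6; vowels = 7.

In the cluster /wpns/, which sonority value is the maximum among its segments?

6

/w/: semivowel = 6.
/p/: stop = 1.
/n/: nasal = 4.
/s/: fricative = 3.
The maximum is 6.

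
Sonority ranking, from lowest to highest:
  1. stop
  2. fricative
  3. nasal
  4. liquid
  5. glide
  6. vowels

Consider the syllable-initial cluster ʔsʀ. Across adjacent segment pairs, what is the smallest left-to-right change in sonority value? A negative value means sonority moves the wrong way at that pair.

1

/ʔ/: stop = 1.
/s/: fricative = 2.
/ʀ/: liquid = 4.
/ʔ/→/s/: change +1.
/s/→/ʀ/: change +2.
Minimum = 1.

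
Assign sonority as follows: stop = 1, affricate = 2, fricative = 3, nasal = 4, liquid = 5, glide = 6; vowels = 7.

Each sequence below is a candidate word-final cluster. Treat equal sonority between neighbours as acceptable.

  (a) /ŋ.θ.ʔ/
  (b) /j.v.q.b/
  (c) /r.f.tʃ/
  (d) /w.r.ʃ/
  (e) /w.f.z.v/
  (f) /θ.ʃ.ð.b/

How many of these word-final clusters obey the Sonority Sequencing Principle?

(a) 4-3-1 → obeys
(b) 6-3-1-1 → obeys
(c) 5-3-2 → obeys
(d) 6-5-3 → obeys
(e) 6-3-3-3 → obeys
(f) 3-3-3-1 → obeys

6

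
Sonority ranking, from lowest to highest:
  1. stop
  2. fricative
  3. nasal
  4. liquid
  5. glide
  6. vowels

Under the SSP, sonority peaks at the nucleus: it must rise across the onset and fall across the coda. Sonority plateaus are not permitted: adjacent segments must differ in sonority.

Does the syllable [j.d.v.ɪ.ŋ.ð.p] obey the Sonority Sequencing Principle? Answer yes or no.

Onset: /j/ is a glide (sonority 5), /d/ is a stop (sonority 1), /v/ is a fricative (sonority 2); then the nucleus /ɪ/ (sonority 6).
Onset profile 5-1-2-6 — does not strictly rise throughout.
Coda: /ŋ/ is a nasal (sonority 3), /ð/ is a fricative (sonority 2), /p/ is a stop (sonority 1).
Coda profile 6-3-2-1 — falls from the nucleus.

no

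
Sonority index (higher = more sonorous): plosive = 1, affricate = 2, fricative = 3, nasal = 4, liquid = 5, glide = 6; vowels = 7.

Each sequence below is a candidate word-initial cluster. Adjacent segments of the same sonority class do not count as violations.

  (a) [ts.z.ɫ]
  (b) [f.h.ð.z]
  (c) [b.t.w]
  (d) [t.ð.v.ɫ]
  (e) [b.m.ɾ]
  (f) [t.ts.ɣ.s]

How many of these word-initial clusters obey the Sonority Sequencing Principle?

6

(a) sonority 2-3-5: well-formed.
(b) sonority 3-3-3-3: well-formed.
(c) sonority 1-1-6: well-formed.
(d) sonority 1-3-3-5: well-formed.
(e) sonority 1-4-5: well-formed.
(f) sonority 1-2-3-3: well-formed.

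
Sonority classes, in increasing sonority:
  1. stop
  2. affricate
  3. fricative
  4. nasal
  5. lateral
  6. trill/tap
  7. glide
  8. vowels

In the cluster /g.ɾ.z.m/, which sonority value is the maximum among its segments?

6

/g/ — stop, sonority 1.
/ɾ/ — trill/tap, sonority 6.
/z/ — fricative, sonority 3.
/m/ — nasal, sonority 4.
The maximum is 6.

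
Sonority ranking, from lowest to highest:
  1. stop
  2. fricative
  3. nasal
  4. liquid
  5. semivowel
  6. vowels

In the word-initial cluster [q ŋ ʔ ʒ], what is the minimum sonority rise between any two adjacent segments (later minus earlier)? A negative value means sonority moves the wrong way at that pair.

-2

/q/ — stop, sonority 1.
/ŋ/ — nasal, sonority 3.
/ʔ/ — stop, sonority 1.
/ʒ/ — fricative, sonority 2.
/q/→/ŋ/: change +2.
/ŋ/→/ʔ/: change -2.
/ʔ/→/ʒ/: change +1.
Minimum = -2.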